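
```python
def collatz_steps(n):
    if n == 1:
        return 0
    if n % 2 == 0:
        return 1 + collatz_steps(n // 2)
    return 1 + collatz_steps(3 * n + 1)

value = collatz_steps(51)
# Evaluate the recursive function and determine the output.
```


collatz_steps(51)
51 is odd -> 3*51+1 = 154 -> collatz_steps(154)
154 is even -> collatz_steps(77)
77 is odd -> 3*77+1 = 232 -> collatz_steps(232)
232 is even -> collatz_steps(116)
116 is even -> collatz_steps(58)
58 is even -> collatz_steps(29)
29 is odd -> 3*29+1 = 88 -> collatz_steps(88)
88 is even -> collatz_steps(44)
44 is even -> collatz_steps(22)
22 is even -> collatz_steps(11)
11 is odd -> 3*11+1 = 34 -> collatz_steps(34)
34 is even -> collatz_steps(17)
17 is odd -> 3*17+1 = 52 -> collatz_steps(52)
52 is even -> collatz_steps(26)
26 is even -> collatz_steps(13)
13 is odd -> 3*13+1 = 40 -> collatz_steps(40)
40 is even -> collatz_steps(20)
20 is even -> collatz_steps(10)
10 is even -> collatz_steps(5)
5 is odd -> 3*5+1 = 16 -> collatz_steps(16)
16 is even -> collatz_steps(8)
8 is even -> collatz_steps(4)
4 is even -> collatz_steps(2)
2 is even -> collatz_steps(1)
Reached 1 after 24 steps
= 24


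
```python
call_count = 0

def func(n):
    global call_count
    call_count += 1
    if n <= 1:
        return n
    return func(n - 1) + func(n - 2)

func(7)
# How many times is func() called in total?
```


func(7) calls func(6) and func(5); each non-base call branches into two more.
Let C(k) = total number of calls made by func(k), including the call to func(k) itself.
Base cases: C(0) = 1, C(1) = 1
Recurrence: C(k) = 1 + C(k-1) + C(k-2)
  C(2) = 1 + C(1) + C(0) = 1 + 1 + 1 = 3
  C(3) = 1 + C(2) + C(1) = 1 + 3 + 1 = 5
  C(4) = 1 + C(3) + C(2) = 1 + 5 + 3 = 9
  C(5) = 1 + C(4) + C(3) = 1 + 9 + 5 = 15
  C(6) = 1 + C(5) + C(4) = 1 + 15 + 9 = 25
  C(7) = 1 + C(6) + C(5) = 1 + 25 + 15 = 41
Total calls = C(7) = 41


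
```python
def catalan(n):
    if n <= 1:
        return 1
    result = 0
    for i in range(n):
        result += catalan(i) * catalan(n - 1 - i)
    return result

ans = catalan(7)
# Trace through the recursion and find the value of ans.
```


catalan(7)
= sum of catalan(i) * catalan(7-1-i) for i in 0..6
First compute sub-values bottom-up:
  catalan(0) = 1, catalan(1) = 1
  catalan(2) = 1*1 + 1*1 = 2
  catalan(3) = 1*2 + 1*1 + 2*1 = 5
  catalan(4) = 1*5 + 1*2 + 2*1 + 5*1 = 14
  catalan(5) = 1*14 + 1*5 + 2*2 + 5*1 + 14*1 = 42
  catalan(6) = 1*42 + 1*14 + 2*5 + 5*2 + 14*1 + 42*1 = 132
Now catalan(7):
  catalan(0)*catalan(6) = 1*132 = 132
  catalan(1)*catalan(5) = 1*42 = 42
  catalan(2)*catalan(4) = 2*14 = 28
  catalan(3)*catalan(3) = 5*5 = 25
  catalan(4)*catalan(2) = 14*2 = 28
  catalan(5)*catalan(1) = 42*1 = 42
  catalan(6)*catalan(0) = 132*1 = 132
= 132 + 42 + 28 + 25 + 28 + 42 + 132
= 429


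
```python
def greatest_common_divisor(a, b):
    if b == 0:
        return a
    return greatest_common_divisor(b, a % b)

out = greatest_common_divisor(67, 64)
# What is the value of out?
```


greatest_common_divisor(67, 64)
= greatest_common_divisor(64, 67 % 64) = greatest_common_divisor(64, 3)
= greatest_common_divisor(3, 64 % 3) = greatest_common_divisor(3, 1)
= greatest_common_divisor(1, 3 % 1) = greatest_common_divisor(1, 0)
b == 0, return a = 1


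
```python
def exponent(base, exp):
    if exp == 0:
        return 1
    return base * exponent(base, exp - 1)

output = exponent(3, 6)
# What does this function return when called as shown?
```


exponent(3, 6)
= 3 * exponent(3, 5)
= 3 * 3 * exponent(3, 4)
= 3 * 3 * 3 * exponent(3, 3)
= 3 * 3 * 3 * 3 * exponent(3, 2)
= 3 * 3 * 3 * 3 * 3 * exponent(3, 1)
= 3 * 3 * 3 * 3 * 3 * 3 * exponent(3, 0)
= 3 * 3 * 3 * 3 * 3 * 3 * 1
= 729


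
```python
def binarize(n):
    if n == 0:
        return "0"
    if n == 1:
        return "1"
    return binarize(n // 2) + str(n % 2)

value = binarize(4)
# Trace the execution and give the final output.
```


binarize(4)
= binarize(2) + "0"
= binarize(1) + "0" + "0"
= "1" + "0" + "0"
= "100"


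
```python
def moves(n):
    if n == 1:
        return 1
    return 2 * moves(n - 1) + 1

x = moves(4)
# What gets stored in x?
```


moves(4)
= 2 * moves(3) + 1
= 2 * (2 * moves(2) + 1) + 1
= 2 * (2 * (2 * moves(1) + 1) + 1) + 1
Now compute bottom-up:
moves(1) = 1
moves(2) = 2 * 1 + 1 = 3
moves(3) = 2 * 3 + 1 = 7
moves(4) = 2 * 7 + 1 = 15
= 15


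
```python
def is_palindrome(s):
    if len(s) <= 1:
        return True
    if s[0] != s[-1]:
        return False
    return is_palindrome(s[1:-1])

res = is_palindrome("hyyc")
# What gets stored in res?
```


is_palindrome("hyyc")
"hyyc": s[0]='h' != s[-1]='c' -> False
= False


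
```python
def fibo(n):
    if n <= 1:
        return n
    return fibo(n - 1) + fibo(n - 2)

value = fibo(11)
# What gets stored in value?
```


fibo(11)
= fibo(10) + fibo(9)
= (fibo(9) + fibo(8)) + fibo(9)
Computing bottom-up: fibo(0)=0, fibo(1)=1, fibo(2)=1, fibo(3)=2, fibo(4)=3, fibo(5)=5, fibo(6)=8, fibo(7)=13, fibo(8)=21, fibo(9)=34, fibo(10)=55, fibo(11)=89
= 89


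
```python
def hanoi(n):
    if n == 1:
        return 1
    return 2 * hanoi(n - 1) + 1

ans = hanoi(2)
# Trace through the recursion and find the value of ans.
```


hanoi(2)
= 2 * hanoi(1) + 1
Now compute bottom-up:
hanoi(1) = 1
hanoi(2) = 2 * 1 + 1 = 3
= 3


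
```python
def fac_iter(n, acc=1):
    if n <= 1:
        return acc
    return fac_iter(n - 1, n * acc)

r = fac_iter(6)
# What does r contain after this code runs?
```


fac_iter(6, 1)
= fac_iter(5, 6 * 1) = fac_iter(5, 6)
= fac_iter(4, 5 * 6) = fac_iter(4, 30)
= fac_iter(3, 4 * 30) = fac_iter(3, 120)
= fac_iter(2, 3 * 120) = fac_iter(2, 360)
= fac_iter(1, 2 * 360) = fac_iter(1, 720)
n <= 1, return acc = 720


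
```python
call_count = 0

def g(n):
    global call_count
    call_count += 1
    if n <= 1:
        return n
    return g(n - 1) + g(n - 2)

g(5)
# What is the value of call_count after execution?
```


g(5) calls g(4) and g(3); each non-base call branches into two more.
Let C(k) = total number of calls made by g(k), including the call to g(k) itself.
Base cases: C(0) = 1, C(1) = 1
Recurrence: C(k) = 1 + C(k-1) + C(k-2)
  C(2) = 1 + C(1) + C(0) = 1 + 1 + 1 = 3
  C(3) = 1 + C(2) + C(1) = 1 + 3 + 1 = 5
  C(4) = 1 + C(3) + C(2) = 1 + 5 + 3 = 9
  C(5) = 1 + C(4) + C(3) = 1 + 9 + 5 = 15
Total calls = C(5) = 15


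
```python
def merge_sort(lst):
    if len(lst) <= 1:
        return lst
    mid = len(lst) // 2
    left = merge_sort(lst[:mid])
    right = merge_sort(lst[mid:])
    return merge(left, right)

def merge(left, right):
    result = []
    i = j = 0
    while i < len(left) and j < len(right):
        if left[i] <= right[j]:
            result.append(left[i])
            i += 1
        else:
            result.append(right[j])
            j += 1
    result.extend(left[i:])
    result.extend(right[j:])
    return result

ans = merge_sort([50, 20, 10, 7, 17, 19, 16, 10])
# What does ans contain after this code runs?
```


merge_sort([50, 20, 10, 7, 17, 19, 16, 10])
Split into [50, 20, 10, 7] and [17, 19, 16, 10]
Left sorted: [7, 10, 20, 50]
Right sorted: [10, 16, 17, 19]
Merge [7, 10, 20, 50] and [10, 16, 17, 19]
= [7, 10, 10, 16, 17, 19, 20, 50]


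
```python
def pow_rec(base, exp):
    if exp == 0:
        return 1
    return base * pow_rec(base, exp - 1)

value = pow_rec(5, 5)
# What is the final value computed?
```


pow_rec(5, 5)
= 5 * pow_rec(5, 4)
= 5 * 5 * pow_rec(5, 3)
= 5 * 5 * 5 * pow_rec(5, 2)
= 5 * 5 * 5 * 5 * pow_rec(5, 1)
= 5 * 5 * 5 * 5 * 5 * pow_rec(5, 0)
= 5 * 5 * 5 * 5 * 5 * 1
= 3125


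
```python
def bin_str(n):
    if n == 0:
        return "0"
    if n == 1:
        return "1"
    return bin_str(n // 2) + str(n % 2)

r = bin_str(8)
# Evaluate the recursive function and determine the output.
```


bin_str(8)
= bin_str(4) + "0"
= bin_str(2) + "0" + "0"
= bin_str(1) + "0" + "0" + "0"
= "1" + "0" + "0" + "0"
= "1000"


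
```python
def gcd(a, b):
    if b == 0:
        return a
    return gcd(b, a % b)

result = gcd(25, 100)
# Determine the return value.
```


gcd(25, 100)
= gcd(100, 25 % 100) = gcd(100, 25)
= gcd(25, 100 % 25) = gcd(25, 0)
b == 0, return a = 25


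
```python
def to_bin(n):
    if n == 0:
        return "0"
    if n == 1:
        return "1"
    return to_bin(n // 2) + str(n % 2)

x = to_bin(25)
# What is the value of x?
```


to_bin(25)
= to_bin(12) + "1"
= to_bin(6) + "0" + "1"
= to_bin(3) + "0" + "0" + "1"
= to_bin(1) + "1" + "0" + "0" + "1"
= "1" + "1" + "0" + "0" + "1"
= "11001"


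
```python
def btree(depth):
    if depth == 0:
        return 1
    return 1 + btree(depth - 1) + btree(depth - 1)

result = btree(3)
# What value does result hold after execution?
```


btree(3)
= 1 + btree(2) + btree(2)
= 1 + 2 * btree(2)
btree(k) = 2^(k+1) - 1
btree(0) = 1
btree(1) = 3
btree(2) = 7
btree(3) = 15
btree(3) = 2^4 - 1 = 15


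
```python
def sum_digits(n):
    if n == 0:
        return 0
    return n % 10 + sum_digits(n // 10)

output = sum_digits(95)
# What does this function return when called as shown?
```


sum_digits(95)
= 5 + sum_digits(9)
= 5 + 9 + sum_digits(0)
= 5 + 9 + 0
= 14


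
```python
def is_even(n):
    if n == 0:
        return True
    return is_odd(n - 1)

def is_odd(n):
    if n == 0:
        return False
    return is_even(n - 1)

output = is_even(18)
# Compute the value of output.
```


is_even(18)
= is_odd(17)
= is_even(16)
= is_odd(15)
= is_even(14)
= is_odd(13)
= is_even(12)
= is_odd(11)
= is_even(10)
= is_odd(9)
= is_even(8)
= is_odd(7)
= is_even(6)
= is_odd(5)
= is_even(4)
= is_odd(3)
= is_even(2)
= is_odd(1)
= is_even(0)
n == 0: return True
= True


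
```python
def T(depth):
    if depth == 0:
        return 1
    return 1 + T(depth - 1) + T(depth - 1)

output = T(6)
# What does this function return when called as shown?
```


T(6)
= 1 + T(5) + T(5)
= 1 + 2 * T(5)
T(k) = 2^(k+1) - 1
T(0) = 1
T(1) = 3
T(2) = 7
T(3) = 15
T(4) = 31
T(6) = 2^7 - 1 = 127


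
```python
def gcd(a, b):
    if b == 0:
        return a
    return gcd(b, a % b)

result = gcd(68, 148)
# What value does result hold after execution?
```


gcd(68, 148)
= gcd(148, 68 % 148) = gcd(148, 68)
= gcd(68, 148 % 68) = gcd(68, 12)
= gcd(12, 68 % 12) = gcd(12, 8)
= gcd(8, 12 % 8) = gcd(8, 4)
= gcd(4, 8 % 4) = gcd(4, 0)
b == 0, return a = 4


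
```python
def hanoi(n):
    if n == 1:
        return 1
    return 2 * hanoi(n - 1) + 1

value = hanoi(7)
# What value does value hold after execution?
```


hanoi(7)
= 2 * hanoi(6) + 1
= 2 * (2 * hanoi(5) + 1) + 1
= 2 * (2 * (2 * hanoi(4) + 1) + 1) + 1
= 2 * (2 * (2 * (2 * hanoi(3) + 1) + 1) + 1) + 1
= 2 * (2 * (2 * (2 * (2 * hanoi(2) + 1) + 1) + 1) + 1) + 1
= 2 * (2 * (2 * (2 * (2 * (2 * hanoi(1) + 1) + 1) + 1) + 1) + 1) + 1
Now compute bottom-up:
hanoi(1) = 1
hanoi(2) = 2 * 1 + 1 = 3
hanoi(3) = 2 * 3 + 1 = 7
hanoi(4) = 2 * 7 + 1 = 15
hanoi(5) = 2 * 15 + 1 = 31
hanoi(6) = 2 * 31 + 1 = 63
hanoi(7) = 2 * 63 + 1 = 127
= 127


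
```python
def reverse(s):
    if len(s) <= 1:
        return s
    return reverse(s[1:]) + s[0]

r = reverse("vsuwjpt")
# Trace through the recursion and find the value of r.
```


reverse("vsuwjpt")
= reverse("suwjpt") + "v"
= reverse("uwjpt") + "s" + "v"
= reverse("wjpt") + "u" + "s" + "v"
= reverse("jpt") + "w" + "u" + "s" + "v"
= reverse("pt") + "j" + "w" + "u" + "s" + "v"
= reverse("t") + "p" + "j" + "w" + "u" + "s" + "v"
= "t" + "p" + "j" + "w" + "u" + "s" + "v"
= "tpjwusv"


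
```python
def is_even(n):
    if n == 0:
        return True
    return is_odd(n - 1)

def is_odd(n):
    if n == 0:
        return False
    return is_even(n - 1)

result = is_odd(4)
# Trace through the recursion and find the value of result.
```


is_odd(4)
= is_even(3)
= is_odd(2)
= is_even(1)
= is_odd(0)
n == 0: return False
= False


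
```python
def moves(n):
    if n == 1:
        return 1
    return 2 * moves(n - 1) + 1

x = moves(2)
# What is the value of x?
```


moves(2)
= 2 * moves(1) + 1
Now compute bottom-up:
moves(1) = 1
moves(2) = 2 * 1 + 1 = 3
= 3


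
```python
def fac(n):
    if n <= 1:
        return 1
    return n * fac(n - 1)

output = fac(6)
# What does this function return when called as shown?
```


fac(6)
= 6 * fac(5)
= 6 * 5 * fac(4)
= 6 * 5 * 4 * fac(3)
= 6 * 5 * 4 * 3 * fac(2)
= 6 * 5 * 4 * 3 * 2 * fac(1)
= 6 * 5 * 4 * 3 * 2 * 1
= 720


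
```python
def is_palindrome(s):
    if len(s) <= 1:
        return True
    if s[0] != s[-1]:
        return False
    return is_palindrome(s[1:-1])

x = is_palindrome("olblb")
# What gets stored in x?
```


is_palindrome("olblb")
"olblb": s[0]='o' != s[-1]='b' -> False
= False


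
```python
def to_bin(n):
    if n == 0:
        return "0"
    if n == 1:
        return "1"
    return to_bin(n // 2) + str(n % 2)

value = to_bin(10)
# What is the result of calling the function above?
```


to_bin(10)
= to_bin(5) + "0"
= to_bin(2) + "1" + "0"
= to_bin(1) + "0" + "1" + "0"
= "1" + "0" + "1" + "0"
= "1010"


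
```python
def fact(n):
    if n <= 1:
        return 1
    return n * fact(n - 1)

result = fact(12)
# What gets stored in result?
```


fact(12)
= 12 * fact(11)
= 12 * 11 * fact(10)
= 12 * 11 * 10 * fact(9)
= 12 * 11 * 10 * 9 * fact(8)
= 12 * 11 * 10 * 9 * 8 * fact(7)
= 12 * 11 * 10 * 9 * 8 * 7 * fact(6)
= 12 * 11 * 10 * 9 * 8 * 7 * 6 * fact(5)
= 12 * 11 * 10 * 9 * 8 * 7 * 6 * 5 * fact(4)
= 12 * 11 * 10 * 9 * 8 * 7 * 6 * 5 * 4 * fact(3)
= 12 * 11 * 10 * 9 * 8 * 7 * 6 * 5 * 4 * 3 * fact(2)
= 12 * 11 * 10 * 9 * 8 * 7 * 6 * 5 * 4 * 3 * 2 * fact(1)
= 12 * 11 * 10 * 9 * 8 * 7 * 6 * 5 * 4 * 3 * 2 * 1
= 479001600


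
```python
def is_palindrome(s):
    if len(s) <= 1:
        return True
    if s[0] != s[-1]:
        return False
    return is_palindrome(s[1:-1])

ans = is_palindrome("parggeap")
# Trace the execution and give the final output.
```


is_palindrome("parggeap")
"parggeap": s[0]='p' == s[-1]='p' -> is_palindrome("arggea")
"arggea": s[0]='a' == s[-1]='a' -> is_palindrome("rgge")
"rgge": s[0]='r' != s[-1]='e' -> False
= False


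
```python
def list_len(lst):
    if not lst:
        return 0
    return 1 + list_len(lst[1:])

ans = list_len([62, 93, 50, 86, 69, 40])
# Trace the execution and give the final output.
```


list_len([62, 93, 50, 86, 69, 40])
= 1 + list_len([93, 50, 86, 69, 40])
= 1 + 1 + list_len([50, 86, 69, 40])
= 1 + 1 + 1 + list_len([86, 69, 40])
= 1 + 1 + 1 + 1 + list_len([69, 40])
= 1 + 1 + 1 + 1 + 1 + list_len([40])
= 1 + 1 + 1 + 1 + 1 + 1 + list_len([])
= 1 + 1 + 1 + 1 + 1 + 1 + 0
= 6


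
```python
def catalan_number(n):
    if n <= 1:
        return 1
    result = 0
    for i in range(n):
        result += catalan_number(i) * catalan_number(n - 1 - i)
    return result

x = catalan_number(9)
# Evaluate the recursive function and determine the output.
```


catalan_number(9)
= sum of catalan_number(i) * catalan_number(9-1-i) for i in 0..8
First compute sub-values bottom-up:
  catalan_number(0) = 1, catalan_number(1) = 1
  catalan_number(2) = 1*1 + 1*1 = 2
  catalan_number(3) = 1*2 + 1*1 + 2*1 = 5
  catalan_number(4) = 1*5 + 1*2 + 2*1 + 5*1 = 14
  catalan_number(5) = 1*14 + 1*5 + 2*2 + 5*1 + 14*1 = 42
  catalan_number(6) = 1*42 + 1*14 + 2*5 + 5*2 + 14*1 + 42*1 = 132
  catalan_number(7) = 1*132 + 1*42 + 2*14 + 5*5 + 14*2 + 42*1 + 132*1 = 429
  catalan_number(8) = 1*429 + 1*132 + 2*42 + 5*14 + 14*5 + 42*2 + 132*1 + 429*1 = 1430
Now catalan_number(9):
  catalan_number(0)*catalan_number(8) = 1*1430 = 1430
  catalan_number(1)*catalan_number(7) = 1*429 = 429
  catalan_number(2)*catalan_number(6) = 2*132 = 264
  catalan_number(3)*catalan_number(5) = 5*42 = 210
  catalan_number(4)*catalan_number(4) = 14*14 = 196
  catalan_number(5)*catalan_number(3) = 42*5 = 210
  catalan_number(6)*catalan_number(2) = 132*2 = 264
  catalan_number(7)*catalan_number(1) = 429*1 = 429
  catalan_number(8)*catalan_number(0) = 1430*1 = 1430
= 1430 + 429 + 264 + 210 + 196 + 210 + 264 + 429 + 1430
= 4862


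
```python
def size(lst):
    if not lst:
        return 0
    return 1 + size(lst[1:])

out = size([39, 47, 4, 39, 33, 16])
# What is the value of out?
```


size([39, 47, 4, 39, 33, 16])
= 1 + size([47, 4, 39, 33, 16])
= 1 + 1 + size([4, 39, 33, 16])
= 1 + 1 + 1 + size([39, 33, 16])
= 1 + 1 + 1 + 1 + size([33, 16])
= 1 + 1 + 1 + 1 + 1 + size([16])
= 1 + 1 + 1 + 1 + 1 + 1 + size([])
= 1 + 1 + 1 + 1 + 1 + 1 + 0
= 6


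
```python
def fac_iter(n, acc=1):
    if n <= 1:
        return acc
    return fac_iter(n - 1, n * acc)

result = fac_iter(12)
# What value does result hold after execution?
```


fac_iter(12, 1)
= fac_iter(11, 12 * 1) = fac_iter(11, 12)
= fac_iter(10, 11 * 12) = fac_iter(10, 132)
= fac_iter(9, 10 * 132) = fac_iter(9, 1320)
= fac_iter(8, 9 * 1320) = fac_iter(8, 11880)
= fac_iter(7, 8 * 11880) = fac_iter(7, 95040)
= fac_iter(6, 7 * 95040) = fac_iter(6, 665280)
= fac_iter(5, 6 * 665280) = fac_iter(5, 3991680)
= fac_iter(4, 5 * 3991680) = fac_iter(4, 19958400)
= fac_iter(3, 4 * 19958400) = fac_iter(3, 79833600)
= fac_iter(2, 3 * 79833600) = fac_iter(2, 239500800)
= fac_iter(1, 2 * 239500800) = fac_iter(1, 479001600)
n <= 1, return acc = 479001600


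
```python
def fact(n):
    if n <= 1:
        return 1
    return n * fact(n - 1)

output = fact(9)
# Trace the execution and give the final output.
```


fact(9)
= 9 * fact(8)
= 9 * 8 * fact(7)
= 9 * 8 * 7 * fact(6)
= 9 * 8 * 7 * 6 * fact(5)
= 9 * 8 * 7 * 6 * 5 * fact(4)
= 9 * 8 * 7 * 6 * 5 * 4 * fact(3)
= 9 * 8 * 7 * 6 * 5 * 4 * 3 * fact(2)
= 9 * 8 * 7 * 6 * 5 * 4 * 3 * 2 * fact(1)
= 9 * 8 * 7 * 6 * 5 * 4 * 3 * 2 * 1
= 362880


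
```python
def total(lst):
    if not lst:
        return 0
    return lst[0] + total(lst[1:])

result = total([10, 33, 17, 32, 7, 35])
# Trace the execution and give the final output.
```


total([10, 33, 17, 32, 7, 35])
= 10 + total([33, 17, 32, 7, 35])
= 10 + 33 + total([17, 32, 7, 35])
= 10 + 33 + 17 + total([32, 7, 35])
= 10 + 33 + 17 + 32 + total([7, 35])
= 10 + 33 + 17 + 32 + 7 + total([35])
= 10 + 33 + 17 + 32 + 7 + 35 + total([])
= 10 + 33 + 17 + 32 + 7 + 35 + 0
= 134


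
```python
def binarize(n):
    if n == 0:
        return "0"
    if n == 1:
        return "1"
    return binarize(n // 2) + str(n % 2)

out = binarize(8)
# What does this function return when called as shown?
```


binarize(8)
= binarize(4) + "0"
= binarize(2) + "0" + "0"
= binarize(1) + "0" + "0" + "0"
= "1" + "0" + "0" + "0"
= "1000"


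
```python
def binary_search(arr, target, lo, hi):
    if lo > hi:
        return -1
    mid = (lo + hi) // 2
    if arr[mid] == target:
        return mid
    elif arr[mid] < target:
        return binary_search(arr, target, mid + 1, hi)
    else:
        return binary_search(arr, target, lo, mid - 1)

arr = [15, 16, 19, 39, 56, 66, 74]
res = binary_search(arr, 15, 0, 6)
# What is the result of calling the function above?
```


binary_search(arr, 15, 0, 6)
lo=0, hi=6, mid=3, arr[mid]=39
39 > 15, search left half
lo=0, hi=2, mid=1, arr[mid]=16
16 > 15, search left half
lo=0, hi=0, mid=0, arr[mid]=15
arr[0] == 15, found at index 0
= 0


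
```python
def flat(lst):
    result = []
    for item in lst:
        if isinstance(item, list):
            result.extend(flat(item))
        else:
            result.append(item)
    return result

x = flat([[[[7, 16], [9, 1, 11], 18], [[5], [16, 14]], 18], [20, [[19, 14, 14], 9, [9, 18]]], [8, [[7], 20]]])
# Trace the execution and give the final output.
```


flat([[[[7, 16], [9, 1, 11], 18], [[5], [16, 14]], 18], [20, [[19, 14, 14], 9, [9, 18]]], [8, [[7], 20]]])
Processing each element:
  [[[7, 16], [9, 1, 11], 18], [[5], [16, 14]], 18] is a list -> flat recursively -> [7, 16, 9, 1, 11, 18, 5, 16, 14, 18]
  [20, [[19, 14, 14], 9, [9, 18]]] is a list -> flat recursively -> [20, 19, 14, 14, 9, 9, 18]
  [8, [[7], 20]] is a list -> flat recursively -> [8, 7, 20]
= [7, 16, 9, 1, 11, 18, 5, 16, 14, 18, 20, 19, 14, 14, 9, 9, 18, 8, 7, 20]


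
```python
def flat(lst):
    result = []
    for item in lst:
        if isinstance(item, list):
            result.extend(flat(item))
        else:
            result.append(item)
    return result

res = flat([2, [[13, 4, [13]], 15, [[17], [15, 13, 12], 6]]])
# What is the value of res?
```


flat([2, [[13, 4, [13]], 15, [[17], [15, 13, 12], 6]]])
Processing each element:
  2 is not a list -> append 2
  [[13, 4, [13]], 15, [[17], [15, 13, 12], 6]] is a list -> flat recursively -> [13, 4, 13, 15, 17, 15, 13, 12, 6]
= [2, 13, 4, 13, 15, 17, 15, 13, 12, 6]


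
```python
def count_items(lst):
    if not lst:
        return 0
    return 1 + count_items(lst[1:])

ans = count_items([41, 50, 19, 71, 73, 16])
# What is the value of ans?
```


count_items([41, 50, 19, 71, 73, 16])
= 1 + count_items([50, 19, 71, 73, 16])
= 1 + 1 + count_items([19, 71, 73, 16])
= 1 + 1 + 1 + count_items([71, 73, 16])
= 1 + 1 + 1 + 1 + count_items([73, 16])
= 1 + 1 + 1 + 1 + 1 + count_items([16])
= 1 + 1 + 1 + 1 + 1 + 1 + count_items([])
= 1 + 1 + 1 + 1 + 1 + 1 + 0
= 6


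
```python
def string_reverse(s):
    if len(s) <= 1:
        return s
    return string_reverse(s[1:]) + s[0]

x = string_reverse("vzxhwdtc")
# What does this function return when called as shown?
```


string_reverse("vzxhwdtc")
= string_reverse("zxhwdtc") + "v"
= string_reverse("xhwdtc") + "z" + "v"
= string_reverse("hwdtc") + "x" + "z" + "v"
= string_reverse("wdtc") + "h" + "x" + "z" + "v"
= string_reverse("dtc") + "w" + "h" + "x" + "z" + "v"
= string_reverse("tc") + "d" + "w" + "h" + "x" + "z" + "v"
= string_reverse("c") + "t" + "d" + "w" + "h" + "x" + "z" + "v"
= "c" + "t" + "d" + "w" + "h" + "x" + "z" + "v"
= "ctdwhxzv"


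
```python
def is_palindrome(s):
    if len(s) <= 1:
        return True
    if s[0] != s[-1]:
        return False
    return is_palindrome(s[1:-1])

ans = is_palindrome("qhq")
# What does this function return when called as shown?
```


is_palindrome("qhq")
"qhq": s[0]='q' == s[-1]='q' -> is_palindrome("h")
"h": len <= 1 -> True
= True


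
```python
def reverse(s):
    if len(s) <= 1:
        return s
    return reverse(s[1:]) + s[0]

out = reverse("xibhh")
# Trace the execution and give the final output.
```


reverse("xibhh")
= reverse("ibhh") + "x"
= reverse("bhh") + "i" + "x"
= reverse("hh") + "b" + "i" + "x"
= reverse("h") + "h" + "b" + "i" + "x"
= "h" + "h" + "b" + "i" + "x"
= "hhbix"


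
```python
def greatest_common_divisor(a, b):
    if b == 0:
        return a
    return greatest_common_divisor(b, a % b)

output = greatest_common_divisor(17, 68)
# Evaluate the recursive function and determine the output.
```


greatest_common_divisor(17, 68)
= greatest_common_divisor(68, 17 % 68) = greatest_common_divisor(68, 17)
= greatest_common_divisor(17, 68 % 17) = greatest_common_divisor(17, 0)
b == 0, return a = 17


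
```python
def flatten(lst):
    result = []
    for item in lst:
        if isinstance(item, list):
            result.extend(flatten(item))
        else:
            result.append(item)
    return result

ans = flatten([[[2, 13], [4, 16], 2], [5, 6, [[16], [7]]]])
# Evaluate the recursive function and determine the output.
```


flatten([[[2, 13], [4, 16], 2], [5, 6, [[16], [7]]]])
Processing each element:
  [[2, 13], [4, 16], 2] is a list -> flatten recursively -> [2, 13, 4, 16, 2]
  [5, 6, [[16], [7]]] is a list -> flatten recursively -> [5, 6, 16, 7]
= [2, 13, 4, 16, 2, 5, 6, 16, 7]


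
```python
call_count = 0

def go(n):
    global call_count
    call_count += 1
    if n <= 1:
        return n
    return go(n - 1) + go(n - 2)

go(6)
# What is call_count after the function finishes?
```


go(6) calls go(5) and go(4); each non-base call branches into two more.
Let C(k) = total number of calls made by go(k), including the call to go(k) itself.
Base cases: C(0) = 1, C(1) = 1
Recurrence: C(k) = 1 + C(k-1) + C(k-2)
  C(2) = 1 + C(1) + C(0) = 1 + 1 + 1 = 3
  C(3) = 1 + C(2) + C(1) = 1 + 3 + 1 = 5
  C(4) = 1 + C(3) + C(2) = 1 + 5 + 3 = 9
  C(5) = 1 + C(4) + C(3) = 1 + 9 + 5 = 15
  C(6) = 1 + C(5) + C(4) = 1 + 15 + 9 = 25
Total calls = C(6) = 25


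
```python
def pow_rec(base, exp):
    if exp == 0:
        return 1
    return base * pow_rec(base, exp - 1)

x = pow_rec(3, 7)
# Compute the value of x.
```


pow_rec(3, 7)
= 3 * pow_rec(3, 6)
= 3 * 3 * pow_rec(3, 5)
= 3 * 3 * 3 * pow_rec(3, 4)
= 3 * 3 * 3 * 3 * pow_rec(3, 3)
= 3 * 3 * 3 * 3 * 3 * pow_rec(3, 2)
= 3 * 3 * 3 * 3 * 3 * 3 * pow_rec(3, 1)
= 3 * 3 * 3 * 3 * 3 * 3 * 3 * pow_rec(3, 0)
= 3 * 3 * 3 * 3 * 3 * 3 * 3 * 1
= 2187


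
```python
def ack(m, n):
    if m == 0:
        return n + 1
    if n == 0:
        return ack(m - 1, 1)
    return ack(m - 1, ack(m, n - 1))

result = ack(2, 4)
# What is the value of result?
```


ack(2, 4)
= ack(1, ack(2, 3))
First compute ack(2, 3) = 9
= ack(1, 9)
= 11


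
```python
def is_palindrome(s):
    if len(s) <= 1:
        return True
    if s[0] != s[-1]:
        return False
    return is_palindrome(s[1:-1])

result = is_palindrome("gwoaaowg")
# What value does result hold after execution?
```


is_palindrome("gwoaaowg")
"gwoaaowg": s[0]='g' == s[-1]='g' -> is_palindrome("woaaow")
"woaaow": s[0]='w' == s[-1]='w' -> is_palindrome("oaao")
"oaao": s[0]='o' == s[-1]='o' -> is_palindrome("aa")
"aa": s[0]='a' == s[-1]='a' -> is_palindrome("")
"": len <= 1 -> True
= True


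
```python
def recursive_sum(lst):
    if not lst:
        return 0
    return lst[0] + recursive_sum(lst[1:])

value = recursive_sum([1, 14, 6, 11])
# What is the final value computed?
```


recursive_sum([1, 14, 6, 11])
= 1 + recursive_sum([14, 6, 11])
= 1 + 14 + recursive_sum([6, 11])
= 1 + 14 + 6 + recursive_sum([11])
= 1 + 14 + 6 + 11 + recursive_sum([])
= 1 + 14 + 6 + 11 + 0
= 32


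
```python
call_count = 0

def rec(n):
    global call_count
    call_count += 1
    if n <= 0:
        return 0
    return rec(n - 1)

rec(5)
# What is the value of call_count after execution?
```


rec(5) calls rec(4) calls ... calls rec(0)
Total calls: 5 + 1 (for base case) = 6


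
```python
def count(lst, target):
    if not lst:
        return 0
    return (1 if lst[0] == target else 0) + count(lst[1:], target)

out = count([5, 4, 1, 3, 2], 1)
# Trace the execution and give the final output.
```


count([5, 4, 1, 3, 2], 1)
lst[0]=5 != 1: 0 + count([4, 1, 3, 2], 1)
lst[0]=4 != 1: 0 + count([1, 3, 2], 1)
lst[0]=1 == 1: 1 + count([3, 2], 1)
lst[0]=3 != 1: 0 + count([2], 1)
lst[0]=2 != 1: 0 + count([], 1)
= 1


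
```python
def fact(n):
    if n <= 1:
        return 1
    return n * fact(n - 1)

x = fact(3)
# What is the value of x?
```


fact(3)
= 3 * fact(2)
= 3 * 2 * fact(1)
= 3 * 2 * 1
= 6


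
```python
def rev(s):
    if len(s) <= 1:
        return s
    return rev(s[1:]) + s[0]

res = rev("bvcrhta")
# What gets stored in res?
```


rev("bvcrhta")
= rev("vcrhta") + "b"
= rev("crhta") + "v" + "b"
= rev("rhta") + "c" + "v" + "b"
= rev("hta") + "r" + "c" + "v" + "b"
= rev("ta") + "h" + "r" + "c" + "v" + "b"
= rev("a") + "t" + "h" + "r" + "c" + "v" + "b"
= "a" + "t" + "h" + "r" + "c" + "v" + "b"
= "athrcvb"


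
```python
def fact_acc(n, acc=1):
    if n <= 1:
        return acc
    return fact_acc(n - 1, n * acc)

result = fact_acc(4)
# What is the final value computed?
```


fact_acc(4, 1)
= fact_acc(3, 4 * 1) = fact_acc(3, 4)
= fact_acc(2, 3 * 4) = fact_acc(2, 12)
= fact_acc(1, 2 * 12) = fact_acc(1, 24)
n <= 1, return acc = 24


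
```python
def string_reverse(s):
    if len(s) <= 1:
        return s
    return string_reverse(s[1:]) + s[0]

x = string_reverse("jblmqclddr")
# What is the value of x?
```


string_reverse("jblmqclddr")
= string_reverse("blmqclddr") + "j"
= string_reverse("lmqclddr") + "b" + "j"
= string_reverse("mqclddr") + "l" + "b" + "j"
= string_reverse("qclddr") + "m" + "l" + "b" + "j"
= string_reverse("clddr") + "q" + "m" + "l" + "b" + "j"
= string_reverse("lddr") + "c" + "q" + "m" + "l" + "b" + "j"
= string_reverse("ddr") + "l" + "c" + "q" + "m" + "l" + "b" + "j"
= string_reverse("dr") + "d" + "l" + "c" + "q" + "m" + "l" + "b" + "j"
= string_reverse("r") + "d" + "d" + "l" + "c" + "q" + "m" + "l" + "b" + "j"
= "r" + "d" + "d" + "l" + "c" + "q" + "m" + "l" + "b" + "j"
= "rddlcqmlbj"


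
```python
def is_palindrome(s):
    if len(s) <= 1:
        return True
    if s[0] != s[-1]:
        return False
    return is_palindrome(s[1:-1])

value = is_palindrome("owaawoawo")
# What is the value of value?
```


is_palindrome("owaawoawo")
"owaawoawo": s[0]='o' == s[-1]='o' -> is_palindrome("waawoaw")
"waawoaw": s[0]='w' == s[-1]='w' -> is_palindrome("aawoa")
"aawoa": s[0]='a' == s[-1]='a' -> is_palindrome("awo")
"awo": s[0]='a' != s[-1]='o' -> False
= False


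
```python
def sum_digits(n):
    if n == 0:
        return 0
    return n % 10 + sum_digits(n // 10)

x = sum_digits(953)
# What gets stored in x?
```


sum_digits(953)
= 3 + sum_digits(95)
= 3 + 5 + sum_digits(9)
= 3 + 5 + 9 + sum_digits(0)
= 3 + 5 + 9 + 0
= 17


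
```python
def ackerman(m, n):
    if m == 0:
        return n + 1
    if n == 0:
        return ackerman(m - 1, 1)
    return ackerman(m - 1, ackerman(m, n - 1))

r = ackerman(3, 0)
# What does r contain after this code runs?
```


ackerman(3, 0)
n == 0: return ackerman(2, 1)
= ackerman(2, 1) = 5
= 5


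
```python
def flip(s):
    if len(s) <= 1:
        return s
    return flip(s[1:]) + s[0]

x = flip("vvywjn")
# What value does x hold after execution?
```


flip("vvywjn")
= flip("vywjn") + "v"
= flip("ywjn") + "v" + "v"
= flip("wjn") + "y" + "v" + "v"
= flip("jn") + "w" + "y" + "v" + "v"
= flip("n") + "j" + "w" + "y" + "v" + "v"
= "n" + "j" + "w" + "y" + "v" + "v"
= "njwyvv"


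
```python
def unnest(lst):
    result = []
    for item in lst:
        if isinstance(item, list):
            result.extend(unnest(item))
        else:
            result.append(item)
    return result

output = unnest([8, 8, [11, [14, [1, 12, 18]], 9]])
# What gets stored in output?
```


unnest([8, 8, [11, [14, [1, 12, 18]], 9]])
Processing each element:
  8 is not a list -> append 8
  8 is not a list -> append 8
  [11, [14, [1, 12, 18]], 9] is a list -> unnest recursively -> [11, 14, 1, 12, 18, 9]
= [8, 8, 11, 14, 1, 12, 18, 9]


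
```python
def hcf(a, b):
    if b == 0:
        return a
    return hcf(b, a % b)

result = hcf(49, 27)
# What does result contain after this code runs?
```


hcf(49, 27)
= hcf(27, 49 % 27) = hcf(27, 22)
= hcf(22, 27 % 22) = hcf(22, 5)
= hcf(5, 22 % 5) = hcf(5, 2)
= hcf(2, 5 % 2) = hcf(2, 1)
= hcf(1, 2 % 1) = hcf(1, 0)
b == 0, return a = 1


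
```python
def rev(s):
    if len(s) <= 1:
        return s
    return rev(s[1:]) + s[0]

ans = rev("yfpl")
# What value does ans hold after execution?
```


rev("yfpl")
= rev("fpl") + "y"
= rev("pl") + "f" + "y"
= rev("l") + "p" + "f" + "y"
= "l" + "p" + "f" + "y"
= "lpfy"


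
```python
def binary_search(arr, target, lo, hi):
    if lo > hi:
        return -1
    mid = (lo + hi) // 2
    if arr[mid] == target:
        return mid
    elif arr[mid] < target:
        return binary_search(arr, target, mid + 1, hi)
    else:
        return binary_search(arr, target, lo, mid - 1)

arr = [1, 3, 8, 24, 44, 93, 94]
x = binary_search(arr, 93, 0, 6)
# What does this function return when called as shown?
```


binary_search(arr, 93, 0, 6)
lo=0, hi=6, mid=3, arr[mid]=24
24 < 93, search right half
lo=4, hi=6, mid=5, arr[mid]=93
arr[5] == 93, found at index 5
= 5


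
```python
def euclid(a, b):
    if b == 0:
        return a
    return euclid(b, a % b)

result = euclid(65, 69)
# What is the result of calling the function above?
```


euclid(65, 69)
= euclid(69, 65 % 69) = euclid(69, 65)
= euclid(65, 69 % 65) = euclid(65, 4)
= euclid(4, 65 % 4) = euclid(4, 1)
= euclid(1, 4 % 1) = euclid(1, 0)
b == 0, return a = 1


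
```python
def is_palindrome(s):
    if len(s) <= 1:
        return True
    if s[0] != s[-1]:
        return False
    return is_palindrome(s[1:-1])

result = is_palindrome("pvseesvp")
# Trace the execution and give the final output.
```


is_palindrome("pvseesvp")
"pvseesvp": s[0]='p' == s[-1]='p' -> is_palindrome("vseesv")
"vseesv": s[0]='v' == s[-1]='v' -> is_palindrome("sees")
"sees": s[0]='s' == s[-1]='s' -> is_palindrome("ee")
"ee": s[0]='e' == s[-1]='e' -> is_palindrome("")
"": len <= 1 -> True
= True


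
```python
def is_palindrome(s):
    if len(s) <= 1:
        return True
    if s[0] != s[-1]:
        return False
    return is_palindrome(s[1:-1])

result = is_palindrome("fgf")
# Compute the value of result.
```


is_palindrome("fgf")
"fgf": s[0]='f' == s[-1]='f' -> is_palindrome("g")
"g": len <= 1 -> True
= True


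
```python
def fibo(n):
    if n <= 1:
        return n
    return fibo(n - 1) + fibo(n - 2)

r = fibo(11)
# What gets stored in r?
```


fibo(11)
= fibo(10) + fibo(9)
= (fibo(9) + fibo(8)) + fibo(9)
Computing bottom-up: fibo(0)=0, fibo(1)=1, fibo(2)=1, fibo(3)=2, fibo(4)=3, fibo(5)=5, fibo(6)=8, fibo(7)=13, fibo(8)=21, fibo(9)=34, fibo(10)=55, fibo(11)=89
= 89


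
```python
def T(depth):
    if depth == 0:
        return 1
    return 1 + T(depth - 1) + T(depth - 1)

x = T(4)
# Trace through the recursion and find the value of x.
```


T(4)
= 1 + T(3) + T(3)
= 1 + 2 * T(3)
T(k) = 2^(k+1) - 1
T(0) = 1
T(1) = 3
T(2) = 7
T(3) = 15
T(4) = 31
T(4) = 2^5 - 1 = 31


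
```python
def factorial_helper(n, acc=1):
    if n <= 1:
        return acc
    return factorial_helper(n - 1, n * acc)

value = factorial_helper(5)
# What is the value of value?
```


factorial_helper(5, 1)
= factorial_helper(4, 5 * 1) = factorial_helper(4, 5)
= factorial_helper(3, 4 * 5) = factorial_helper(3, 20)
= factorial_helper(2, 3 * 20) = factorial_helper(2, 60)
= factorial_helper(1, 2 * 60) = factorial_helper(1, 120)
n <= 1, return acc = 120


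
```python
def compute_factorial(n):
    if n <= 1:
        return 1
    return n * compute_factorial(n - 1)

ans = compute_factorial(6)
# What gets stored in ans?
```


compute_factorial(6)
= 6 * compute_factorial(5)
= 6 * 5 * compute_factorial(4)
= 6 * 5 * 4 * compute_factorial(3)
= 6 * 5 * 4 * 3 * compute_factorial(2)
= 6 * 5 * 4 * 3 * 2 * compute_factorial(1)
= 6 * 5 * 4 * 3 * 2 * 1
= 720


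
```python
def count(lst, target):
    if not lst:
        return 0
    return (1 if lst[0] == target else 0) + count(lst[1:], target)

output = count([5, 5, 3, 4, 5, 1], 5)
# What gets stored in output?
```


count([5, 5, 3, 4, 5, 1], 5)
lst[0]=5 == 5: 1 + count([5, 3, 4, 5, 1], 5)
lst[0]=5 == 5: 1 + count([3, 4, 5, 1], 5)
lst[0]=3 != 5: 0 + count([4, 5, 1], 5)
lst[0]=4 != 5: 0 + count([5, 1], 5)
lst[0]=5 == 5: 1 + count([1], 5)
lst[0]=1 != 5: 0 + count([], 5)
= 3


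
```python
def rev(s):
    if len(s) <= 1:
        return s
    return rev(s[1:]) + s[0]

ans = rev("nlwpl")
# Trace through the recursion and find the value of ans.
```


rev("nlwpl")
= rev("lwpl") + "n"
= rev("wpl") + "l" + "n"
= rev("pl") + "w" + "l" + "n"
= rev("l") + "p" + "w" + "l" + "n"
= "l" + "p" + "w" + "l" + "n"
= "lpwln"


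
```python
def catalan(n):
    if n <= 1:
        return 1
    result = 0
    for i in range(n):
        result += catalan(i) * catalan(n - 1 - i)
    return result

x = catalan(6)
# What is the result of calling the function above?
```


catalan(6)
= sum of catalan(i) * catalan(6-1-i) for i in 0..5
First compute sub-values bottom-up:
  catalan(0) = 1, catalan(1) = 1
  catalan(2) = 1*1 + 1*1 = 2
  catalan(3) = 1*2 + 1*1 + 2*1 = 5
  catalan(4) = 1*5 + 1*2 + 2*1 + 5*1 = 14
  catalan(5) = 1*14 + 1*5 + 2*2 + 5*1 + 14*1 = 42
Now catalan(6):
  catalan(0)*catalan(5) = 1*42 = 42
  catalan(1)*catalan(4) = 1*14 = 14
  catalan(2)*catalan(3) = 2*5 = 10
  catalan(3)*catalan(2) = 5*2 = 10
  catalan(4)*catalan(1) = 14*1 = 14
  catalan(5)*catalan(0) = 42*1 = 42
= 42 + 14 + 10 + 10 + 14 + 42
= 132


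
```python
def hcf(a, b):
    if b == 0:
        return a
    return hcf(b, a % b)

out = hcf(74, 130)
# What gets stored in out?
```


hcf(74, 130)
= hcf(130, 74 % 130) = hcf(130, 74)
= hcf(74, 130 % 74) = hcf(74, 56)
= hcf(56, 74 % 56) = hcf(56, 18)
= hcf(18, 56 % 18) = hcf(18, 2)
= hcf(2, 18 % 2) = hcf(2, 0)
b == 0, return a = 2


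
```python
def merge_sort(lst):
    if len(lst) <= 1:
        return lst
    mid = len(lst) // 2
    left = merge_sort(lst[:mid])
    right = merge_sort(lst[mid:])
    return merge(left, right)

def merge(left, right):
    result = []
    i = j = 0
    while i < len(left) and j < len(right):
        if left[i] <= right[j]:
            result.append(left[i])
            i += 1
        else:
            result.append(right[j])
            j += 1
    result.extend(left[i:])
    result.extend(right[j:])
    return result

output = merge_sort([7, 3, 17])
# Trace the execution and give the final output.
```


merge_sort([7, 3, 17])
Split into [7] and [3, 17]
Left sorted: [7]
Right sorted: [3, 17]
Merge [7] and [3, 17]
= [3, 7, 17]


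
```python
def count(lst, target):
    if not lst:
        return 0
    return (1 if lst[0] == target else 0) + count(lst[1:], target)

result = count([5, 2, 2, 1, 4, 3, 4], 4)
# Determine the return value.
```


count([5, 2, 2, 1, 4, 3, 4], 4)
lst[0]=5 != 4: 0 + count([2, 2, 1, 4, 3, 4], 4)
lst[0]=2 != 4: 0 + count([2, 1, 4, 3, 4], 4)
lst[0]=2 != 4: 0 + count([1, 4, 3, 4], 4)
lst[0]=1 != 4: 0 + count([4, 3, 4], 4)
lst[0]=4 == 4: 1 + count([3, 4], 4)
lst[0]=3 != 4: 0 + count([4], 4)
lst[0]=4 == 4: 1 + count([], 4)
= 2


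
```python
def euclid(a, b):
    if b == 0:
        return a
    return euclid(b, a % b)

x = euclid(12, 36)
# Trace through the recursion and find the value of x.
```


euclid(12, 36)
= euclid(36, 12 % 36) = euclid(36, 12)
= euclid(12, 36 % 12) = euclid(12, 0)
b == 0, return a = 12


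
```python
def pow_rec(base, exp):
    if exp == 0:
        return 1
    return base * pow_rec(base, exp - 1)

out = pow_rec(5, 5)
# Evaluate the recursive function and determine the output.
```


pow_rec(5, 5)
= 5 * pow_rec(5, 4)
= 5 * 5 * pow_rec(5, 3)
= 5 * 5 * 5 * pow_rec(5, 2)
= 5 * 5 * 5 * 5 * pow_rec(5, 1)
= 5 * 5 * 5 * 5 * 5 * pow_rec(5, 0)
= 5 * 5 * 5 * 5 * 5 * 1
= 3125


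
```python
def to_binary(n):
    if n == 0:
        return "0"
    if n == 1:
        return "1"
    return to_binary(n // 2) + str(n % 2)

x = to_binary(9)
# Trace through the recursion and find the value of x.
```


to_binary(9)
= to_binary(4) + "1"
= to_binary(2) + "0" + "1"
= to_binary(1) + "0" + "0" + "1"
= "1" + "0" + "0" + "1"
= "1001"


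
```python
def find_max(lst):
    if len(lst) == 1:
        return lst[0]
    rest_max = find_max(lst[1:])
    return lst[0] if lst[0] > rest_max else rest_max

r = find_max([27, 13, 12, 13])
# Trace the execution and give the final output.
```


find_max([27, 13, 12, 13])
= compare 27 with find_max([13, 12, 13])
= compare 13 with find_max([12, 13])
= compare 12 with find_max([13])
Base: find_max([13]) = 13
compare 12 with 13: max = 13
compare 13 with 13: max = 13
compare 27 with 13: max = 27
= 27


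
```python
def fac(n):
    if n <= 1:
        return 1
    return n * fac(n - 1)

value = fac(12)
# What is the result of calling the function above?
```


fac(12)
= 12 * fac(11)
= 12 * 11 * fac(10)
= 12 * 11 * 10 * fac(9)
= 12 * 11 * 10 * 9 * fac(8)
= 12 * 11 * 10 * 9 * 8 * fac(7)
= 12 * 11 * 10 * 9 * 8 * 7 * fac(6)
= 12 * 11 * 10 * 9 * 8 * 7 * 6 * fac(5)
= 12 * 11 * 10 * 9 * 8 * 7 * 6 * 5 * fac(4)
= 12 * 11 * 10 * 9 * 8 * 7 * 6 * 5 * 4 * fac(3)
= 12 * 11 * 10 * 9 * 8 * 7 * 6 * 5 * 4 * 3 * fac(2)
= 12 * 11 * 10 * 9 * 8 * 7 * 6 * 5 * 4 * 3 * 2 * fac(1)
= 12 * 11 * 10 * 9 * 8 * 7 * 6 * 5 * 4 * 3 * 2 * 1
= 479001600


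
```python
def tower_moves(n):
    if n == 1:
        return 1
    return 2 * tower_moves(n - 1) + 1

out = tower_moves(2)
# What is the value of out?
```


tower_moves(2)
= 2 * tower_moves(1) + 1
Now compute bottom-up:
tower_moves(1) = 1
tower_moves(2) = 2 * 1 + 1 = 3
= 3


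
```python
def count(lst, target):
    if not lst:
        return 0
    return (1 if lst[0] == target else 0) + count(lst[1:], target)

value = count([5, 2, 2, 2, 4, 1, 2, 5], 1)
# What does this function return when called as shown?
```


count([5, 2, 2, 2, 4, 1, 2, 5], 1)
lst[0]=5 != 1: 0 + count([2, 2, 2, 4, 1, 2, 5], 1)
lst[0]=2 != 1: 0 + count([2, 2, 4, 1, 2, 5], 1)
lst[0]=2 != 1: 0 + count([2, 4, 1, 2, 5], 1)
lst[0]=2 != 1: 0 + count([4, 1, 2, 5], 1)
lst[0]=4 != 1: 0 + count([1, 2, 5], 1)
lst[0]=1 == 1: 1 + count([2, 5], 1)
lst[0]=2 != 1: 0 + count([5], 1)
lst[0]=5 != 1: 0 + count([], 1)
= 1
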